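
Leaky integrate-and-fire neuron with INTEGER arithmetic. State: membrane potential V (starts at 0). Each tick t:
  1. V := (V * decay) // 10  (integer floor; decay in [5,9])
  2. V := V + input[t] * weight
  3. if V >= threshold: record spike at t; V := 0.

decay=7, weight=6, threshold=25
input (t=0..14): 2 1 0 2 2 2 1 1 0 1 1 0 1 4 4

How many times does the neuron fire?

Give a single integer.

Answer: 2

Derivation:
t=0: input=2 -> V=12
t=1: input=1 -> V=14
t=2: input=0 -> V=9
t=3: input=2 -> V=18
t=4: input=2 -> V=24
t=5: input=2 -> V=0 FIRE
t=6: input=1 -> V=6
t=7: input=1 -> V=10
t=8: input=0 -> V=7
t=9: input=1 -> V=10
t=10: input=1 -> V=13
t=11: input=0 -> V=9
t=12: input=1 -> V=12
t=13: input=4 -> V=0 FIRE
t=14: input=4 -> V=24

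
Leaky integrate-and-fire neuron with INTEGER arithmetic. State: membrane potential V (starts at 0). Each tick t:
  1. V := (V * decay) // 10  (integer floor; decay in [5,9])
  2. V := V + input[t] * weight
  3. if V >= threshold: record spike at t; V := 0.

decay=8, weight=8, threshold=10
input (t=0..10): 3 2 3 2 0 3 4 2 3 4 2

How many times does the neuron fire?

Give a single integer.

Answer: 10

Derivation:
t=0: input=3 -> V=0 FIRE
t=1: input=2 -> V=0 FIRE
t=2: input=3 -> V=0 FIRE
t=3: input=2 -> V=0 FIRE
t=4: input=0 -> V=0
t=5: input=3 -> V=0 FIRE
t=6: input=4 -> V=0 FIRE
t=7: input=2 -> V=0 FIRE
t=8: input=3 -> V=0 FIRE
t=9: input=4 -> V=0 FIRE
t=10: input=2 -> V=0 FIRE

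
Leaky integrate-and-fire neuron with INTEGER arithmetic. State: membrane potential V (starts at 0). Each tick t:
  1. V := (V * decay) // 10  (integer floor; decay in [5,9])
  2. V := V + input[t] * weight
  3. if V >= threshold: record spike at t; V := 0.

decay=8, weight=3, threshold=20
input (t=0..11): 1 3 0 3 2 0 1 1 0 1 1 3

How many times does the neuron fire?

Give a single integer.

t=0: input=1 -> V=3
t=1: input=3 -> V=11
t=2: input=0 -> V=8
t=3: input=3 -> V=15
t=4: input=2 -> V=18
t=5: input=0 -> V=14
t=6: input=1 -> V=14
t=7: input=1 -> V=14
t=8: input=0 -> V=11
t=9: input=1 -> V=11
t=10: input=1 -> V=11
t=11: input=3 -> V=17

Answer: 0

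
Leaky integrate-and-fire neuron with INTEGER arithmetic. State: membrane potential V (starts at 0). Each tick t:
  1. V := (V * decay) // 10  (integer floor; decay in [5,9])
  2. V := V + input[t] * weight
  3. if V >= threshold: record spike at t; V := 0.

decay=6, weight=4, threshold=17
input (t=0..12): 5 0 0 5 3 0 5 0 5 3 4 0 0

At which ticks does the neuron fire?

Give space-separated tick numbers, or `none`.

Answer: 0 3 6 8 10

Derivation:
t=0: input=5 -> V=0 FIRE
t=1: input=0 -> V=0
t=2: input=0 -> V=0
t=3: input=5 -> V=0 FIRE
t=4: input=3 -> V=12
t=5: input=0 -> V=7
t=6: input=5 -> V=0 FIRE
t=7: input=0 -> V=0
t=8: input=5 -> V=0 FIRE
t=9: input=3 -> V=12
t=10: input=4 -> V=0 FIRE
t=11: input=0 -> V=0
t=12: input=0 -> V=0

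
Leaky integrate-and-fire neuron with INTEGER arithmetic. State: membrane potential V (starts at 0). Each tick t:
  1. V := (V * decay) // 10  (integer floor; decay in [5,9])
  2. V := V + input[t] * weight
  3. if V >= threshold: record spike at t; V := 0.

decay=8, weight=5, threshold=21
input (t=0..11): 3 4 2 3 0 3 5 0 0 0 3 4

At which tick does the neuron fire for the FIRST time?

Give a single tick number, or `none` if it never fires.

t=0: input=3 -> V=15
t=1: input=4 -> V=0 FIRE
t=2: input=2 -> V=10
t=3: input=3 -> V=0 FIRE
t=4: input=0 -> V=0
t=5: input=3 -> V=15
t=6: input=5 -> V=0 FIRE
t=7: input=0 -> V=0
t=8: input=0 -> V=0
t=9: input=0 -> V=0
t=10: input=3 -> V=15
t=11: input=4 -> V=0 FIRE

Answer: 1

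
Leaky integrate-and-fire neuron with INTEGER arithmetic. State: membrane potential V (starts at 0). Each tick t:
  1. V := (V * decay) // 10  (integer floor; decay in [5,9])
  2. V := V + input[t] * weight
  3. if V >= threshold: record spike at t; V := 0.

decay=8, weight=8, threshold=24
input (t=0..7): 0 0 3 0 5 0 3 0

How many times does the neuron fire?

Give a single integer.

t=0: input=0 -> V=0
t=1: input=0 -> V=0
t=2: input=3 -> V=0 FIRE
t=3: input=0 -> V=0
t=4: input=5 -> V=0 FIRE
t=5: input=0 -> V=0
t=6: input=3 -> V=0 FIRE
t=7: input=0 -> V=0

Answer: 3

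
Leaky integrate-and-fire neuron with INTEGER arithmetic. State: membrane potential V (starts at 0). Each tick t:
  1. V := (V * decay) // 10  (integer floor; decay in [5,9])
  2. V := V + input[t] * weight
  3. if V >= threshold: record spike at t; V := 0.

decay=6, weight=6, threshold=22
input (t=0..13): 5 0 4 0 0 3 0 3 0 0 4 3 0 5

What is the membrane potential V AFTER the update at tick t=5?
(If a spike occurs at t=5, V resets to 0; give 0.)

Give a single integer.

Answer: 18

Derivation:
t=0: input=5 -> V=0 FIRE
t=1: input=0 -> V=0
t=2: input=4 -> V=0 FIRE
t=3: input=0 -> V=0
t=4: input=0 -> V=0
t=5: input=3 -> V=18
t=6: input=0 -> V=10
t=7: input=3 -> V=0 FIRE
t=8: input=0 -> V=0
t=9: input=0 -> V=0
t=10: input=4 -> V=0 FIRE
t=11: input=3 -> V=18
t=12: input=0 -> V=10
t=13: input=5 -> V=0 FIRE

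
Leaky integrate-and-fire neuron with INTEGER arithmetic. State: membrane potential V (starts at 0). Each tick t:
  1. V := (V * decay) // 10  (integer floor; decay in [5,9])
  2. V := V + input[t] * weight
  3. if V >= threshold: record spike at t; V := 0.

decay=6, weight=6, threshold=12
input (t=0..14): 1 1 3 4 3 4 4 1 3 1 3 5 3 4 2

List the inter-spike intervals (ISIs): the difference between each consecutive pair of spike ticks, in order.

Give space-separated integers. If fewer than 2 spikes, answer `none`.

Answer: 1 1 1 1 2 2 1 1 1 1

Derivation:
t=0: input=1 -> V=6
t=1: input=1 -> V=9
t=2: input=3 -> V=0 FIRE
t=3: input=4 -> V=0 FIRE
t=4: input=3 -> V=0 FIRE
t=5: input=4 -> V=0 FIRE
t=6: input=4 -> V=0 FIRE
t=7: input=1 -> V=6
t=8: input=3 -> V=0 FIRE
t=9: input=1 -> V=6
t=10: input=3 -> V=0 FIRE
t=11: input=5 -> V=0 FIRE
t=12: input=3 -> V=0 FIRE
t=13: input=4 -> V=0 FIRE
t=14: input=2 -> V=0 FIRE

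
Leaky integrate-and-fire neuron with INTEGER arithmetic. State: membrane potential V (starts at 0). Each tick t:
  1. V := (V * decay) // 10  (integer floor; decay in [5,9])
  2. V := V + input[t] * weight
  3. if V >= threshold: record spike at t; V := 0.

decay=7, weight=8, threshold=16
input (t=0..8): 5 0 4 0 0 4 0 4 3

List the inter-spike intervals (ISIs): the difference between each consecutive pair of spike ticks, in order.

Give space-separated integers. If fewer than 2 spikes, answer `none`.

t=0: input=5 -> V=0 FIRE
t=1: input=0 -> V=0
t=2: input=4 -> V=0 FIRE
t=3: input=0 -> V=0
t=4: input=0 -> V=0
t=5: input=4 -> V=0 FIRE
t=6: input=0 -> V=0
t=7: input=4 -> V=0 FIRE
t=8: input=3 -> V=0 FIRE

Answer: 2 3 2 1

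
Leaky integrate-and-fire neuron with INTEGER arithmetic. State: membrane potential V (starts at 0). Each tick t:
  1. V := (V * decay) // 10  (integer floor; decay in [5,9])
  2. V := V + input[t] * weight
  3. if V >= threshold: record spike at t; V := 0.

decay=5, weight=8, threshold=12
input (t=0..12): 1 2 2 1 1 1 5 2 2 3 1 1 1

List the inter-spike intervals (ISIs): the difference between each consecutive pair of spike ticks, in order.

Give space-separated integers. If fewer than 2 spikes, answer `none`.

t=0: input=1 -> V=8
t=1: input=2 -> V=0 FIRE
t=2: input=2 -> V=0 FIRE
t=3: input=1 -> V=8
t=4: input=1 -> V=0 FIRE
t=5: input=1 -> V=8
t=6: input=5 -> V=0 FIRE
t=7: input=2 -> V=0 FIRE
t=8: input=2 -> V=0 FIRE
t=9: input=3 -> V=0 FIRE
t=10: input=1 -> V=8
t=11: input=1 -> V=0 FIRE
t=12: input=1 -> V=8

Answer: 1 2 2 1 1 1 2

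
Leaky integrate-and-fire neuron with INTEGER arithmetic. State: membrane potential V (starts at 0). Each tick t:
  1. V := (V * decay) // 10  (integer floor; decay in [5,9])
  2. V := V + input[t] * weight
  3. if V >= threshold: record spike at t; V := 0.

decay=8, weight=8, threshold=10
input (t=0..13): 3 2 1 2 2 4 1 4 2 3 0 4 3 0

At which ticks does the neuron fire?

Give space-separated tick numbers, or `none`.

t=0: input=3 -> V=0 FIRE
t=1: input=2 -> V=0 FIRE
t=2: input=1 -> V=8
t=3: input=2 -> V=0 FIRE
t=4: input=2 -> V=0 FIRE
t=5: input=4 -> V=0 FIRE
t=6: input=1 -> V=8
t=7: input=4 -> V=0 FIRE
t=8: input=2 -> V=0 FIRE
t=9: input=3 -> V=0 FIRE
t=10: input=0 -> V=0
t=11: input=4 -> V=0 FIRE
t=12: input=3 -> V=0 FIRE
t=13: input=0 -> V=0

Answer: 0 1 3 4 5 7 8 9 11 12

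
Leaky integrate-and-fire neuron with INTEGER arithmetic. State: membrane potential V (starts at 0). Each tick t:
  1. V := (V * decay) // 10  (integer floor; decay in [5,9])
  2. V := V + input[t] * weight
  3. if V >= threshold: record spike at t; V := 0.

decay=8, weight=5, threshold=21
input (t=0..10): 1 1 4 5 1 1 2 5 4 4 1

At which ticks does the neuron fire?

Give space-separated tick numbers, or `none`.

t=0: input=1 -> V=5
t=1: input=1 -> V=9
t=2: input=4 -> V=0 FIRE
t=3: input=5 -> V=0 FIRE
t=4: input=1 -> V=5
t=5: input=1 -> V=9
t=6: input=2 -> V=17
t=7: input=5 -> V=0 FIRE
t=8: input=4 -> V=20
t=9: input=4 -> V=0 FIRE
t=10: input=1 -> V=5

Answer: 2 3 7 9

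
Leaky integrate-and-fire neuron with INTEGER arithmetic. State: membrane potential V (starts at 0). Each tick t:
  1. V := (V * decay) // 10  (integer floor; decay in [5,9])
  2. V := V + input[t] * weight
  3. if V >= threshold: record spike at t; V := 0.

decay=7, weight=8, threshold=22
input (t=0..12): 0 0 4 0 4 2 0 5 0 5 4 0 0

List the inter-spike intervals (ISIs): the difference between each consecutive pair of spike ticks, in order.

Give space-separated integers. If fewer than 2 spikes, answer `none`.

t=0: input=0 -> V=0
t=1: input=0 -> V=0
t=2: input=4 -> V=0 FIRE
t=3: input=0 -> V=0
t=4: input=4 -> V=0 FIRE
t=5: input=2 -> V=16
t=6: input=0 -> V=11
t=7: input=5 -> V=0 FIRE
t=8: input=0 -> V=0
t=9: input=5 -> V=0 FIRE
t=10: input=4 -> V=0 FIRE
t=11: input=0 -> V=0
t=12: input=0 -> V=0

Answer: 2 3 2 1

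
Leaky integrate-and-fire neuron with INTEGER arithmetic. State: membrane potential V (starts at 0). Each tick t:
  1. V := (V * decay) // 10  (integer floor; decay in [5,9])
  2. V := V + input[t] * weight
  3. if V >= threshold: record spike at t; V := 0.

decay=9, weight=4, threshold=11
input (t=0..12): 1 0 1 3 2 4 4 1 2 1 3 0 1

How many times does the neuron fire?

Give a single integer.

t=0: input=1 -> V=4
t=1: input=0 -> V=3
t=2: input=1 -> V=6
t=3: input=3 -> V=0 FIRE
t=4: input=2 -> V=8
t=5: input=4 -> V=0 FIRE
t=6: input=4 -> V=0 FIRE
t=7: input=1 -> V=4
t=8: input=2 -> V=0 FIRE
t=9: input=1 -> V=4
t=10: input=3 -> V=0 FIRE
t=11: input=0 -> V=0
t=12: input=1 -> V=4

Answer: 5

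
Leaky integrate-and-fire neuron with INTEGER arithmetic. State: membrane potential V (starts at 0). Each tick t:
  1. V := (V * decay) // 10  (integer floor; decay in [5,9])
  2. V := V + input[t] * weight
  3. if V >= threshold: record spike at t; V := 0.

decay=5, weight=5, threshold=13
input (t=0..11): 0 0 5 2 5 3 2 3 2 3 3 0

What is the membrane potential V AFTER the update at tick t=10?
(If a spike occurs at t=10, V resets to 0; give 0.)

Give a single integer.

t=0: input=0 -> V=0
t=1: input=0 -> V=0
t=2: input=5 -> V=0 FIRE
t=3: input=2 -> V=10
t=4: input=5 -> V=0 FIRE
t=5: input=3 -> V=0 FIRE
t=6: input=2 -> V=10
t=7: input=3 -> V=0 FIRE
t=8: input=2 -> V=10
t=9: input=3 -> V=0 FIRE
t=10: input=3 -> V=0 FIRE
t=11: input=0 -> V=0

Answer: 0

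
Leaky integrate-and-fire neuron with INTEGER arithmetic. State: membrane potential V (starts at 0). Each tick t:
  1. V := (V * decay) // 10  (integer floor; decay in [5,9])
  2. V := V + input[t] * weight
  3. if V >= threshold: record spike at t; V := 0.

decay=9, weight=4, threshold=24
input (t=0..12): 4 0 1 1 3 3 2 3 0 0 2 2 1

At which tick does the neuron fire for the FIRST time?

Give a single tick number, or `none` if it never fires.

Answer: 4

Derivation:
t=0: input=4 -> V=16
t=1: input=0 -> V=14
t=2: input=1 -> V=16
t=3: input=1 -> V=18
t=4: input=3 -> V=0 FIRE
t=5: input=3 -> V=12
t=6: input=2 -> V=18
t=7: input=3 -> V=0 FIRE
t=8: input=0 -> V=0
t=9: input=0 -> V=0
t=10: input=2 -> V=8
t=11: input=2 -> V=15
t=12: input=1 -> V=17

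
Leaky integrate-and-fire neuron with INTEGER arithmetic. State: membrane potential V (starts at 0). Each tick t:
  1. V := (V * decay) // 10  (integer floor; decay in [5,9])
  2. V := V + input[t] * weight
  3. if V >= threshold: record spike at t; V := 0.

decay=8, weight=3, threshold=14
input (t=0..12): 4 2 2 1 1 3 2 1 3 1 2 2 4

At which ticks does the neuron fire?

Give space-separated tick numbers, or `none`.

Answer: 1 5 8 12

Derivation:
t=0: input=4 -> V=12
t=1: input=2 -> V=0 FIRE
t=2: input=2 -> V=6
t=3: input=1 -> V=7
t=4: input=1 -> V=8
t=5: input=3 -> V=0 FIRE
t=6: input=2 -> V=6
t=7: input=1 -> V=7
t=8: input=3 -> V=0 FIRE
t=9: input=1 -> V=3
t=10: input=2 -> V=8
t=11: input=2 -> V=12
t=12: input=4 -> V=0 FIRE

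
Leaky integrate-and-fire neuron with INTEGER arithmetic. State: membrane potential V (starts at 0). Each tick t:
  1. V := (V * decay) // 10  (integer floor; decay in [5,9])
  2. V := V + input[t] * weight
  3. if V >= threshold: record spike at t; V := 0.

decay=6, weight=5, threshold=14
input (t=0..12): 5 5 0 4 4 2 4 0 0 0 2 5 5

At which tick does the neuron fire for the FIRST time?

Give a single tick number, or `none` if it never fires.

Answer: 0

Derivation:
t=0: input=5 -> V=0 FIRE
t=1: input=5 -> V=0 FIRE
t=2: input=0 -> V=0
t=3: input=4 -> V=0 FIRE
t=4: input=4 -> V=0 FIRE
t=5: input=2 -> V=10
t=6: input=4 -> V=0 FIRE
t=7: input=0 -> V=0
t=8: input=0 -> V=0
t=9: input=0 -> V=0
t=10: input=2 -> V=10
t=11: input=5 -> V=0 FIRE
t=12: input=5 -> V=0 FIRE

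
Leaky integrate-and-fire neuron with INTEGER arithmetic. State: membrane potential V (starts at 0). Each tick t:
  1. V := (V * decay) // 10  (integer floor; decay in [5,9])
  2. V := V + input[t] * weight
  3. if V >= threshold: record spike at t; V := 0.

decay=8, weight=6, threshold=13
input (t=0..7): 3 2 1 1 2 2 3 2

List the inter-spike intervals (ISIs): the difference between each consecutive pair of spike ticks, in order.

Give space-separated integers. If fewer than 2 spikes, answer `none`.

t=0: input=3 -> V=0 FIRE
t=1: input=2 -> V=12
t=2: input=1 -> V=0 FIRE
t=3: input=1 -> V=6
t=4: input=2 -> V=0 FIRE
t=5: input=2 -> V=12
t=6: input=3 -> V=0 FIRE
t=7: input=2 -> V=12

Answer: 2 2 2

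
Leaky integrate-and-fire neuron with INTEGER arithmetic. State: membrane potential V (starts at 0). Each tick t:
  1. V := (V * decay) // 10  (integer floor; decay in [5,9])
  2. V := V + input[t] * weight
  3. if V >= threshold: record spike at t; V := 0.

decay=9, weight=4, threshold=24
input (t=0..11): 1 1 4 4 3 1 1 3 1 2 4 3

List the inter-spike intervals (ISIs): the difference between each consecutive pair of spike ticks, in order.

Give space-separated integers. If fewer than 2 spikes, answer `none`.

t=0: input=1 -> V=4
t=1: input=1 -> V=7
t=2: input=4 -> V=22
t=3: input=4 -> V=0 FIRE
t=4: input=3 -> V=12
t=5: input=1 -> V=14
t=6: input=1 -> V=16
t=7: input=3 -> V=0 FIRE
t=8: input=1 -> V=4
t=9: input=2 -> V=11
t=10: input=4 -> V=0 FIRE
t=11: input=3 -> V=12

Answer: 4 3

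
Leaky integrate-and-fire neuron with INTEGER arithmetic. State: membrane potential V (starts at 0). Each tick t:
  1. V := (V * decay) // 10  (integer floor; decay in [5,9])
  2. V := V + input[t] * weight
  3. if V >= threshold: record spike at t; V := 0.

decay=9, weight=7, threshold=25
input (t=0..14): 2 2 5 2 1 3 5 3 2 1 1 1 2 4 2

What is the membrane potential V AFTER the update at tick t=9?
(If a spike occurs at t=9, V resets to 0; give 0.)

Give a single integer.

Answer: 7

Derivation:
t=0: input=2 -> V=14
t=1: input=2 -> V=0 FIRE
t=2: input=5 -> V=0 FIRE
t=3: input=2 -> V=14
t=4: input=1 -> V=19
t=5: input=3 -> V=0 FIRE
t=6: input=5 -> V=0 FIRE
t=7: input=3 -> V=21
t=8: input=2 -> V=0 FIRE
t=9: input=1 -> V=7
t=10: input=1 -> V=13
t=11: input=1 -> V=18
t=12: input=2 -> V=0 FIRE
t=13: input=4 -> V=0 FIRE
t=14: input=2 -> V=14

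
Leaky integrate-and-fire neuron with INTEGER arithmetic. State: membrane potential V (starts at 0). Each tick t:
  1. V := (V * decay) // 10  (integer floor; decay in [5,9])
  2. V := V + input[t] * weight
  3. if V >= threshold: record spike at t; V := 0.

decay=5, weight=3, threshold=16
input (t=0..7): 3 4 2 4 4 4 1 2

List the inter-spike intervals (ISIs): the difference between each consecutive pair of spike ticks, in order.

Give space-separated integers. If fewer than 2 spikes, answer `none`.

t=0: input=3 -> V=9
t=1: input=4 -> V=0 FIRE
t=2: input=2 -> V=6
t=3: input=4 -> V=15
t=4: input=4 -> V=0 FIRE
t=5: input=4 -> V=12
t=6: input=1 -> V=9
t=7: input=2 -> V=10

Answer: 3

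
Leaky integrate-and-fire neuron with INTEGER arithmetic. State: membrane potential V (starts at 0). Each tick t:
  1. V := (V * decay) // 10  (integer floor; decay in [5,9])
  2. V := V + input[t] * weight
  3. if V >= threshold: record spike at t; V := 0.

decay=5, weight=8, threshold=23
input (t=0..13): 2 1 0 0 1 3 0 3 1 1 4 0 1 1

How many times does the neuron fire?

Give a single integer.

t=0: input=2 -> V=16
t=1: input=1 -> V=16
t=2: input=0 -> V=8
t=3: input=0 -> V=4
t=4: input=1 -> V=10
t=5: input=3 -> V=0 FIRE
t=6: input=0 -> V=0
t=7: input=3 -> V=0 FIRE
t=8: input=1 -> V=8
t=9: input=1 -> V=12
t=10: input=4 -> V=0 FIRE
t=11: input=0 -> V=0
t=12: input=1 -> V=8
t=13: input=1 -> V=12

Answer: 3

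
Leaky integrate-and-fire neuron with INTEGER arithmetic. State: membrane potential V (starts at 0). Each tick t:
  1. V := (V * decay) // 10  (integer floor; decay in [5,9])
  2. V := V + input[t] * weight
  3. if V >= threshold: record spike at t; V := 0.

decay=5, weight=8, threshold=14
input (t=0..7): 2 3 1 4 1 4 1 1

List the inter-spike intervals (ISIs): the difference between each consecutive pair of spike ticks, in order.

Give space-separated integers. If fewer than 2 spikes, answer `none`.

t=0: input=2 -> V=0 FIRE
t=1: input=3 -> V=0 FIRE
t=2: input=1 -> V=8
t=3: input=4 -> V=0 FIRE
t=4: input=1 -> V=8
t=5: input=4 -> V=0 FIRE
t=6: input=1 -> V=8
t=7: input=1 -> V=12

Answer: 1 2 2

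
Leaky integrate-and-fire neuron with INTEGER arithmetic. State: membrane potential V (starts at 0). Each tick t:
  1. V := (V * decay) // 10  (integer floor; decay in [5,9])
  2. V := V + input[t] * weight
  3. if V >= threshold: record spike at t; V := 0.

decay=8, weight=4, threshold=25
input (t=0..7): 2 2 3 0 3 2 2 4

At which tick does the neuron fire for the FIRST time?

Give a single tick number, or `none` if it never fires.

Answer: 4

Derivation:
t=0: input=2 -> V=8
t=1: input=2 -> V=14
t=2: input=3 -> V=23
t=3: input=0 -> V=18
t=4: input=3 -> V=0 FIRE
t=5: input=2 -> V=8
t=6: input=2 -> V=14
t=7: input=4 -> V=0 FIRE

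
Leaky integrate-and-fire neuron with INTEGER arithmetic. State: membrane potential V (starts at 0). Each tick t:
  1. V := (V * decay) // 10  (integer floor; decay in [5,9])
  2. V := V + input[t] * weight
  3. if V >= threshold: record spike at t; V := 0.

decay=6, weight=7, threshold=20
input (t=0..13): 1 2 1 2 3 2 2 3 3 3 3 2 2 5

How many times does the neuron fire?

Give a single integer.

t=0: input=1 -> V=7
t=1: input=2 -> V=18
t=2: input=1 -> V=17
t=3: input=2 -> V=0 FIRE
t=4: input=3 -> V=0 FIRE
t=5: input=2 -> V=14
t=6: input=2 -> V=0 FIRE
t=7: input=3 -> V=0 FIRE
t=8: input=3 -> V=0 FIRE
t=9: input=3 -> V=0 FIRE
t=10: input=3 -> V=0 FIRE
t=11: input=2 -> V=14
t=12: input=2 -> V=0 FIRE
t=13: input=5 -> V=0 FIRE

Answer: 9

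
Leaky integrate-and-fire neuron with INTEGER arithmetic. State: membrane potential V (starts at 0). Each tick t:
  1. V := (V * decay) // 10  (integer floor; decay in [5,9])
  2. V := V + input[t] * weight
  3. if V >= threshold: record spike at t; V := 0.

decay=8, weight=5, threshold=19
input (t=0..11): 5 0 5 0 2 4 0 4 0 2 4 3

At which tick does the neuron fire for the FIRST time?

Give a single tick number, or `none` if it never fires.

t=0: input=5 -> V=0 FIRE
t=1: input=0 -> V=0
t=2: input=5 -> V=0 FIRE
t=3: input=0 -> V=0
t=4: input=2 -> V=10
t=5: input=4 -> V=0 FIRE
t=6: input=0 -> V=0
t=7: input=4 -> V=0 FIRE
t=8: input=0 -> V=0
t=9: input=2 -> V=10
t=10: input=4 -> V=0 FIRE
t=11: input=3 -> V=15

Answer: 0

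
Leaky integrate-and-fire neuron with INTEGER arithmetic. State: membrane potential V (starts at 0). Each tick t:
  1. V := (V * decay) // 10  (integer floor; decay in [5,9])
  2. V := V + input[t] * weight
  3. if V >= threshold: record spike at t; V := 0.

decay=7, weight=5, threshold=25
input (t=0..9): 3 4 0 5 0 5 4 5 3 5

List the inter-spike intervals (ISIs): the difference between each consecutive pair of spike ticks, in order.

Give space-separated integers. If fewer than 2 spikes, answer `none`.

Answer: 2 2 2 2

Derivation:
t=0: input=3 -> V=15
t=1: input=4 -> V=0 FIRE
t=2: input=0 -> V=0
t=3: input=5 -> V=0 FIRE
t=4: input=0 -> V=0
t=5: input=5 -> V=0 FIRE
t=6: input=4 -> V=20
t=7: input=5 -> V=0 FIRE
t=8: input=3 -> V=15
t=9: input=5 -> V=0 FIRE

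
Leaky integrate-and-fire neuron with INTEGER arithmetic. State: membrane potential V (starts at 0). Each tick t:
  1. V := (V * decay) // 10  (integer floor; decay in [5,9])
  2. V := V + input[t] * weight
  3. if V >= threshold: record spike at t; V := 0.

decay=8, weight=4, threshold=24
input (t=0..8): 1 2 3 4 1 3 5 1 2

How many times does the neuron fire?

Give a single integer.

t=0: input=1 -> V=4
t=1: input=2 -> V=11
t=2: input=3 -> V=20
t=3: input=4 -> V=0 FIRE
t=4: input=1 -> V=4
t=5: input=3 -> V=15
t=6: input=5 -> V=0 FIRE
t=7: input=1 -> V=4
t=8: input=2 -> V=11

Answer: 2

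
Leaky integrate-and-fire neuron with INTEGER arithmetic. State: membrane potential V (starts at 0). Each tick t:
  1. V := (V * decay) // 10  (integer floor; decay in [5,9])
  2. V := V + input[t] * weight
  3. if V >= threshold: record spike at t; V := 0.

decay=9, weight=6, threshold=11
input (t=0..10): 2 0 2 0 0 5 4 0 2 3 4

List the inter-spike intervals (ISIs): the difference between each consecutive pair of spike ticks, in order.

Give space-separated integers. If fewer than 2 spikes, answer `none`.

t=0: input=2 -> V=0 FIRE
t=1: input=0 -> V=0
t=2: input=2 -> V=0 FIRE
t=3: input=0 -> V=0
t=4: input=0 -> V=0
t=5: input=5 -> V=0 FIRE
t=6: input=4 -> V=0 FIRE
t=7: input=0 -> V=0
t=8: input=2 -> V=0 FIRE
t=9: input=3 -> V=0 FIRE
t=10: input=4 -> V=0 FIRE

Answer: 2 3 1 2 1 1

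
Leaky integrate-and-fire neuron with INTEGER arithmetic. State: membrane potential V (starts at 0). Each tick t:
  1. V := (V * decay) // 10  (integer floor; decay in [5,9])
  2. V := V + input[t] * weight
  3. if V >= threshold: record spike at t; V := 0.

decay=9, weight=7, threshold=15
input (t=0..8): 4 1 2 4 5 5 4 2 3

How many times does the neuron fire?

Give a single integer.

t=0: input=4 -> V=0 FIRE
t=1: input=1 -> V=7
t=2: input=2 -> V=0 FIRE
t=3: input=4 -> V=0 FIRE
t=4: input=5 -> V=0 FIRE
t=5: input=5 -> V=0 FIRE
t=6: input=4 -> V=0 FIRE
t=7: input=2 -> V=14
t=8: input=3 -> V=0 FIRE

Answer: 7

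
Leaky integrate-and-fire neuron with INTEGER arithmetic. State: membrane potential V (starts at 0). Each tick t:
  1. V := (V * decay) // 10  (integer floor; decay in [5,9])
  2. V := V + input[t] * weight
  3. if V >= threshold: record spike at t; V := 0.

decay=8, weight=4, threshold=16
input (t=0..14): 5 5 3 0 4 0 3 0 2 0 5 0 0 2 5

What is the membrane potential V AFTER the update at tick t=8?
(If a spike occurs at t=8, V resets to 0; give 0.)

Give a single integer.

Answer: 15

Derivation:
t=0: input=5 -> V=0 FIRE
t=1: input=5 -> V=0 FIRE
t=2: input=3 -> V=12
t=3: input=0 -> V=9
t=4: input=4 -> V=0 FIRE
t=5: input=0 -> V=0
t=6: input=3 -> V=12
t=7: input=0 -> V=9
t=8: input=2 -> V=15
t=9: input=0 -> V=12
t=10: input=5 -> V=0 FIRE
t=11: input=0 -> V=0
t=12: input=0 -> V=0
t=13: input=2 -> V=8
t=14: input=5 -> V=0 FIRE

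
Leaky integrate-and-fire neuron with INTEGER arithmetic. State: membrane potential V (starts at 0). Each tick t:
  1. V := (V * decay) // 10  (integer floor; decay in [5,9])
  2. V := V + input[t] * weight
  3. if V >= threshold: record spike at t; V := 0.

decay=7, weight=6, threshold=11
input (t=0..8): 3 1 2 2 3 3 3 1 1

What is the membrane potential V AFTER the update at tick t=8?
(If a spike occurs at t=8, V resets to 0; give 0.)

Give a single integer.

Answer: 10

Derivation:
t=0: input=3 -> V=0 FIRE
t=1: input=1 -> V=6
t=2: input=2 -> V=0 FIRE
t=3: input=2 -> V=0 FIRE
t=4: input=3 -> V=0 FIRE
t=5: input=3 -> V=0 FIRE
t=6: input=3 -> V=0 FIRE
t=7: input=1 -> V=6
t=8: input=1 -> V=10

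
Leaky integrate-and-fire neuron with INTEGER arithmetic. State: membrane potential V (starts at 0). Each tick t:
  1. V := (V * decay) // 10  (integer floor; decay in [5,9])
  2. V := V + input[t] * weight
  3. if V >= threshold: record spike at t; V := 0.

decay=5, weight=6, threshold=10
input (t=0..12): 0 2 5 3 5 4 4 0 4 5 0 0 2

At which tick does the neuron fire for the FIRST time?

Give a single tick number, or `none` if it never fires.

t=0: input=0 -> V=0
t=1: input=2 -> V=0 FIRE
t=2: input=5 -> V=0 FIRE
t=3: input=3 -> V=0 FIRE
t=4: input=5 -> V=0 FIRE
t=5: input=4 -> V=0 FIRE
t=6: input=4 -> V=0 FIRE
t=7: input=0 -> V=0
t=8: input=4 -> V=0 FIRE
t=9: input=5 -> V=0 FIRE
t=10: input=0 -> V=0
t=11: input=0 -> V=0
t=12: input=2 -> V=0 FIRE

Answer: 1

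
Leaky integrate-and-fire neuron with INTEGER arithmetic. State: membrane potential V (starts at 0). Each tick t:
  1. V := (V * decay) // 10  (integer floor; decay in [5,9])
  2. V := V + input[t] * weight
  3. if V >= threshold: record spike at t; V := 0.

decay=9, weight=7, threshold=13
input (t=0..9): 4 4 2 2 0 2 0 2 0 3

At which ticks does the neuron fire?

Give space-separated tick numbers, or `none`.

t=0: input=4 -> V=0 FIRE
t=1: input=4 -> V=0 FIRE
t=2: input=2 -> V=0 FIRE
t=3: input=2 -> V=0 FIRE
t=4: input=0 -> V=0
t=5: input=2 -> V=0 FIRE
t=6: input=0 -> V=0
t=7: input=2 -> V=0 FIRE
t=8: input=0 -> V=0
t=9: input=3 -> V=0 FIRE

Answer: 0 1 2 3 5 7 9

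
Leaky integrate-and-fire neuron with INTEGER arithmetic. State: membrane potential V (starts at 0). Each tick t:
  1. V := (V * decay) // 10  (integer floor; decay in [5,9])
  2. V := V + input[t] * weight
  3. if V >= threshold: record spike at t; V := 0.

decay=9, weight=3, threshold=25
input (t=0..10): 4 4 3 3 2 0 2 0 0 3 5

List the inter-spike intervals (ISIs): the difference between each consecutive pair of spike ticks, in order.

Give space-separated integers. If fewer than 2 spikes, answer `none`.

t=0: input=4 -> V=12
t=1: input=4 -> V=22
t=2: input=3 -> V=0 FIRE
t=3: input=3 -> V=9
t=4: input=2 -> V=14
t=5: input=0 -> V=12
t=6: input=2 -> V=16
t=7: input=0 -> V=14
t=8: input=0 -> V=12
t=9: input=3 -> V=19
t=10: input=5 -> V=0 FIRE

Answer: 8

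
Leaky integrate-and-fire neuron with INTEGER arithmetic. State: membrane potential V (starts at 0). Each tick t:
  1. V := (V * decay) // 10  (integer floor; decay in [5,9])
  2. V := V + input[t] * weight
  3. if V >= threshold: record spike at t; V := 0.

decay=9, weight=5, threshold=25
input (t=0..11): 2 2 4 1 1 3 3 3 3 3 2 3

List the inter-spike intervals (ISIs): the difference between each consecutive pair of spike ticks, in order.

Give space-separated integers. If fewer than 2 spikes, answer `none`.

t=0: input=2 -> V=10
t=1: input=2 -> V=19
t=2: input=4 -> V=0 FIRE
t=3: input=1 -> V=5
t=4: input=1 -> V=9
t=5: input=3 -> V=23
t=6: input=3 -> V=0 FIRE
t=7: input=3 -> V=15
t=8: input=3 -> V=0 FIRE
t=9: input=3 -> V=15
t=10: input=2 -> V=23
t=11: input=3 -> V=0 FIRE

Answer: 4 2 3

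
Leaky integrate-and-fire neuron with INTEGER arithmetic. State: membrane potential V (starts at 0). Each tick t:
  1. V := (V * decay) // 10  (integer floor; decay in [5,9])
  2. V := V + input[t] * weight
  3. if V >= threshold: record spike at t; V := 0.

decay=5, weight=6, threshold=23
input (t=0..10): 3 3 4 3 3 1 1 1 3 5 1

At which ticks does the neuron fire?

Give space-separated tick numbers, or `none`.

Answer: 1 2 4 8 9

Derivation:
t=0: input=3 -> V=18
t=1: input=3 -> V=0 FIRE
t=2: input=4 -> V=0 FIRE
t=3: input=3 -> V=18
t=4: input=3 -> V=0 FIRE
t=5: input=1 -> V=6
t=6: input=1 -> V=9
t=7: input=1 -> V=10
t=8: input=3 -> V=0 FIRE
t=9: input=5 -> V=0 FIRE
t=10: input=1 -> V=6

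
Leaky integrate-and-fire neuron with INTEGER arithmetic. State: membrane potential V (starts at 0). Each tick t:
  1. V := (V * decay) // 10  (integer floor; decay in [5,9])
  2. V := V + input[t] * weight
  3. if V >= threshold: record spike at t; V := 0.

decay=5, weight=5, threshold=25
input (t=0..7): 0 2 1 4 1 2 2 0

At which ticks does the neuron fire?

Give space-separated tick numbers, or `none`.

Answer: 3

Derivation:
t=0: input=0 -> V=0
t=1: input=2 -> V=10
t=2: input=1 -> V=10
t=3: input=4 -> V=0 FIRE
t=4: input=1 -> V=5
t=5: input=2 -> V=12
t=6: input=2 -> V=16
t=7: input=0 -> V=8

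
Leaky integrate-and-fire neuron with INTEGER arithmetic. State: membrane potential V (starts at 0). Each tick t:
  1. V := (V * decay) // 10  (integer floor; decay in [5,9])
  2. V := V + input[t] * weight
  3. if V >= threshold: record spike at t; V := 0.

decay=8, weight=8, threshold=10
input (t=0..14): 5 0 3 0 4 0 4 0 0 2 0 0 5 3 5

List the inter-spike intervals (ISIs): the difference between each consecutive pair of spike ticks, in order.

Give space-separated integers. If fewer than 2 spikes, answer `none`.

t=0: input=5 -> V=0 FIRE
t=1: input=0 -> V=0
t=2: input=3 -> V=0 FIRE
t=3: input=0 -> V=0
t=4: input=4 -> V=0 FIRE
t=5: input=0 -> V=0
t=6: input=4 -> V=0 FIRE
t=7: input=0 -> V=0
t=8: input=0 -> V=0
t=9: input=2 -> V=0 FIRE
t=10: input=0 -> V=0
t=11: input=0 -> V=0
t=12: input=5 -> V=0 FIRE
t=13: input=3 -> V=0 FIRE
t=14: input=5 -> V=0 FIRE

Answer: 2 2 2 3 3 1 1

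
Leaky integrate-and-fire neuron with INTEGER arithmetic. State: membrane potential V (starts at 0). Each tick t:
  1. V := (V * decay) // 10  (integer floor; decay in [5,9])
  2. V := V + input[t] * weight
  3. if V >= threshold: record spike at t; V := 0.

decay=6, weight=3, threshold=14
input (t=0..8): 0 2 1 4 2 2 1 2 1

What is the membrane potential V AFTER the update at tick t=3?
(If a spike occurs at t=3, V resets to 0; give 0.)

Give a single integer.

t=0: input=0 -> V=0
t=1: input=2 -> V=6
t=2: input=1 -> V=6
t=3: input=4 -> V=0 FIRE
t=4: input=2 -> V=6
t=5: input=2 -> V=9
t=6: input=1 -> V=8
t=7: input=2 -> V=10
t=8: input=1 -> V=9

Answer: 0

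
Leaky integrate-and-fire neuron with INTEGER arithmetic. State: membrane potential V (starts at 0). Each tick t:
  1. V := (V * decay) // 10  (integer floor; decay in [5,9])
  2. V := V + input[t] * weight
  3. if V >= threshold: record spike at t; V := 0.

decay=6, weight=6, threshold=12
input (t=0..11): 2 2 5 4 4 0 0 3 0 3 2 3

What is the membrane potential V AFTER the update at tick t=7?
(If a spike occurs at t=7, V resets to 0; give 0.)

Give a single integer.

Answer: 0

Derivation:
t=0: input=2 -> V=0 FIRE
t=1: input=2 -> V=0 FIRE
t=2: input=5 -> V=0 FIRE
t=3: input=4 -> V=0 FIRE
t=4: input=4 -> V=0 FIRE
t=5: input=0 -> V=0
t=6: input=0 -> V=0
t=7: input=3 -> V=0 FIRE
t=8: input=0 -> V=0
t=9: input=3 -> V=0 FIRE
t=10: input=2 -> V=0 FIRE
t=11: input=3 -> V=0 FIRE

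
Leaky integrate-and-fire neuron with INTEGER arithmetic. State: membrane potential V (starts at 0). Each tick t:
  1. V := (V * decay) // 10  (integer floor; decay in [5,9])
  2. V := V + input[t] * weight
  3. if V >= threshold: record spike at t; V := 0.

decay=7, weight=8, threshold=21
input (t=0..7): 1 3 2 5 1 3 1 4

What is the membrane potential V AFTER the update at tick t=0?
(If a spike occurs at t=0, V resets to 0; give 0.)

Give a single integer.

t=0: input=1 -> V=8
t=1: input=3 -> V=0 FIRE
t=2: input=2 -> V=16
t=3: input=5 -> V=0 FIRE
t=4: input=1 -> V=8
t=5: input=3 -> V=0 FIRE
t=6: input=1 -> V=8
t=7: input=4 -> V=0 FIRE

Answer: 8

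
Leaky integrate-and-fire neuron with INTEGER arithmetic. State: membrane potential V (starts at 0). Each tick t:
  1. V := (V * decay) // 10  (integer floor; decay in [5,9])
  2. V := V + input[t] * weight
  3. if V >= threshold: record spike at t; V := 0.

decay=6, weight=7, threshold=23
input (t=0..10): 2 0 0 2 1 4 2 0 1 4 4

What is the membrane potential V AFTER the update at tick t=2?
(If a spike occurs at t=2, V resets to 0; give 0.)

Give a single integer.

t=0: input=2 -> V=14
t=1: input=0 -> V=8
t=2: input=0 -> V=4
t=3: input=2 -> V=16
t=4: input=1 -> V=16
t=5: input=4 -> V=0 FIRE
t=6: input=2 -> V=14
t=7: input=0 -> V=8
t=8: input=1 -> V=11
t=9: input=4 -> V=0 FIRE
t=10: input=4 -> V=0 FIRE

Answer: 4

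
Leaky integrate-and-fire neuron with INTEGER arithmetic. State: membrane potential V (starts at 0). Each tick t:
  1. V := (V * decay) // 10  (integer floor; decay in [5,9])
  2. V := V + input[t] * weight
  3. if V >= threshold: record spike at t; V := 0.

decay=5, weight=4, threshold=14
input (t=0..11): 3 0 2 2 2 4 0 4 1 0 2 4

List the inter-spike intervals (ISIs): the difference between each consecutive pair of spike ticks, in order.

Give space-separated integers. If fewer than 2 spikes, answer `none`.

Answer: 1 2 4

Derivation:
t=0: input=3 -> V=12
t=1: input=0 -> V=6
t=2: input=2 -> V=11
t=3: input=2 -> V=13
t=4: input=2 -> V=0 FIRE
t=5: input=4 -> V=0 FIRE
t=6: input=0 -> V=0
t=7: input=4 -> V=0 FIRE
t=8: input=1 -> V=4
t=9: input=0 -> V=2
t=10: input=2 -> V=9
t=11: input=4 -> V=0 FIRE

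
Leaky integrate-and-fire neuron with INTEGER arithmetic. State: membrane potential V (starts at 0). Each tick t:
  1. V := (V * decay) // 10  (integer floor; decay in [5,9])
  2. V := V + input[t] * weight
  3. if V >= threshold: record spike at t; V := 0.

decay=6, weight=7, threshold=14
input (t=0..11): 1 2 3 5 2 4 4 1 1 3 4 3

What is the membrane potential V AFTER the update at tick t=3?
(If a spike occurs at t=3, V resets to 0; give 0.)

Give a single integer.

t=0: input=1 -> V=7
t=1: input=2 -> V=0 FIRE
t=2: input=3 -> V=0 FIRE
t=3: input=5 -> V=0 FIRE
t=4: input=2 -> V=0 FIRE
t=5: input=4 -> V=0 FIRE
t=6: input=4 -> V=0 FIRE
t=7: input=1 -> V=7
t=8: input=1 -> V=11
t=9: input=3 -> V=0 FIRE
t=10: input=4 -> V=0 FIRE
t=11: input=3 -> V=0 FIRE

Answer: 0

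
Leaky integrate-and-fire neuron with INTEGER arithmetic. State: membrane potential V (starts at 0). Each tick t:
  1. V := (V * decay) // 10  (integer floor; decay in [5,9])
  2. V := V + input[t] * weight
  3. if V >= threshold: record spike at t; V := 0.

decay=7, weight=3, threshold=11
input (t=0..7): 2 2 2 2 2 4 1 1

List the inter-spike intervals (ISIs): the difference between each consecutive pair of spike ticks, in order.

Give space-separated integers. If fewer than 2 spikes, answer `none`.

Answer: 3

Derivation:
t=0: input=2 -> V=6
t=1: input=2 -> V=10
t=2: input=2 -> V=0 FIRE
t=3: input=2 -> V=6
t=4: input=2 -> V=10
t=5: input=4 -> V=0 FIRE
t=6: input=1 -> V=3
t=7: input=1 -> V=5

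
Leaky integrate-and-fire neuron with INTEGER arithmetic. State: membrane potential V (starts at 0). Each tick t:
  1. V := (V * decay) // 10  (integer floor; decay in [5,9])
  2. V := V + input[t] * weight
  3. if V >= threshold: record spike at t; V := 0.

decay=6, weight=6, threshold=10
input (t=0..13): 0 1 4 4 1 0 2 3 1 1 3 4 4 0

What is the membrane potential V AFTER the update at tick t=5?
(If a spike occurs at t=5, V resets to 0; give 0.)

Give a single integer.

Answer: 3

Derivation:
t=0: input=0 -> V=0
t=1: input=1 -> V=6
t=2: input=4 -> V=0 FIRE
t=3: input=4 -> V=0 FIRE
t=4: input=1 -> V=6
t=5: input=0 -> V=3
t=6: input=2 -> V=0 FIRE
t=7: input=3 -> V=0 FIRE
t=8: input=1 -> V=6
t=9: input=1 -> V=9
t=10: input=3 -> V=0 FIRE
t=11: input=4 -> V=0 FIRE
t=12: input=4 -> V=0 FIRE
t=13: input=0 -> V=0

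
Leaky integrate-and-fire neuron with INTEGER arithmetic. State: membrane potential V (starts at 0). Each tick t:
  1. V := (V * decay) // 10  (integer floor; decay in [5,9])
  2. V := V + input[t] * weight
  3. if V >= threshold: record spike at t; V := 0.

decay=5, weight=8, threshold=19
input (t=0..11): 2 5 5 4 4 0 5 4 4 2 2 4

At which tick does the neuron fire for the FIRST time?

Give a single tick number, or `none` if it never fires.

t=0: input=2 -> V=16
t=1: input=5 -> V=0 FIRE
t=2: input=5 -> V=0 FIRE
t=3: input=4 -> V=0 FIRE
t=4: input=4 -> V=0 FIRE
t=5: input=0 -> V=0
t=6: input=5 -> V=0 FIRE
t=7: input=4 -> V=0 FIRE
t=8: input=4 -> V=0 FIRE
t=9: input=2 -> V=16
t=10: input=2 -> V=0 FIRE
t=11: input=4 -> V=0 FIRE

Answer: 1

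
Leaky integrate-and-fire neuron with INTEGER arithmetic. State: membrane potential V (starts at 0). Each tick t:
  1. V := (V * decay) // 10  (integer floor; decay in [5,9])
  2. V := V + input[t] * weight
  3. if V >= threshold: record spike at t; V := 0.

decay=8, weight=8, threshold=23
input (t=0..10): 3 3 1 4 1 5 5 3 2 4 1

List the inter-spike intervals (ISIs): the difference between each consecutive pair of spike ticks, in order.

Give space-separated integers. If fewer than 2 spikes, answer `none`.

Answer: 1 2 2 1 1 2

Derivation:
t=0: input=3 -> V=0 FIRE
t=1: input=3 -> V=0 FIRE
t=2: input=1 -> V=8
t=3: input=4 -> V=0 FIRE
t=4: input=1 -> V=8
t=5: input=5 -> V=0 FIRE
t=6: input=5 -> V=0 FIRE
t=7: input=3 -> V=0 FIRE
t=8: input=2 -> V=16
t=9: input=4 -> V=0 FIRE
t=10: input=1 -> V=8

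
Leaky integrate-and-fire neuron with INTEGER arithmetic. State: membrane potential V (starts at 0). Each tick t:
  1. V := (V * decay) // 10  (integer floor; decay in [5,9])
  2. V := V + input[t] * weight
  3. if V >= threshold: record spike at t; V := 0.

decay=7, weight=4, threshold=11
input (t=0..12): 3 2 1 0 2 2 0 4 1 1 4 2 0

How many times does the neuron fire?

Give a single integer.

t=0: input=3 -> V=0 FIRE
t=1: input=2 -> V=8
t=2: input=1 -> V=9
t=3: input=0 -> V=6
t=4: input=2 -> V=0 FIRE
t=5: input=2 -> V=8
t=6: input=0 -> V=5
t=7: input=4 -> V=0 FIRE
t=8: input=1 -> V=4
t=9: input=1 -> V=6
t=10: input=4 -> V=0 FIRE
t=11: input=2 -> V=8
t=12: input=0 -> V=5

Answer: 4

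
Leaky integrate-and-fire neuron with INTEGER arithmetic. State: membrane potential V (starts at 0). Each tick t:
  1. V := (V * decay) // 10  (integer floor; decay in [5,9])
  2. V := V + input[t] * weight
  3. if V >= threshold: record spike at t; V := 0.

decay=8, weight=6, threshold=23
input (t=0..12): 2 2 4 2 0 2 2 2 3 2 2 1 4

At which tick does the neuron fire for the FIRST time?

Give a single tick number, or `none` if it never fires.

Answer: 2

Derivation:
t=0: input=2 -> V=12
t=1: input=2 -> V=21
t=2: input=4 -> V=0 FIRE
t=3: input=2 -> V=12
t=4: input=0 -> V=9
t=5: input=2 -> V=19
t=6: input=2 -> V=0 FIRE
t=7: input=2 -> V=12
t=8: input=3 -> V=0 FIRE
t=9: input=2 -> V=12
t=10: input=2 -> V=21
t=11: input=1 -> V=22
t=12: input=4 -> V=0 FIRE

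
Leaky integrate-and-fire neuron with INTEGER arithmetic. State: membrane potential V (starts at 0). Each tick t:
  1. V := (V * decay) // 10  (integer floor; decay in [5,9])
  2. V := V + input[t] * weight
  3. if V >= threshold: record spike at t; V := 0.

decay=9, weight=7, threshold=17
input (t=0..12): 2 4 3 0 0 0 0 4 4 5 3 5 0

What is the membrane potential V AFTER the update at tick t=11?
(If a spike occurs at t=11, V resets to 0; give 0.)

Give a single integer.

Answer: 0

Derivation:
t=0: input=2 -> V=14
t=1: input=4 -> V=0 FIRE
t=2: input=3 -> V=0 FIRE
t=3: input=0 -> V=0
t=4: input=0 -> V=0
t=5: input=0 -> V=0
t=6: input=0 -> V=0
t=7: input=4 -> V=0 FIRE
t=8: input=4 -> V=0 FIRE
t=9: input=5 -> V=0 FIRE
t=10: input=3 -> V=0 FIRE
t=11: input=5 -> V=0 FIRE
t=12: input=0 -> V=0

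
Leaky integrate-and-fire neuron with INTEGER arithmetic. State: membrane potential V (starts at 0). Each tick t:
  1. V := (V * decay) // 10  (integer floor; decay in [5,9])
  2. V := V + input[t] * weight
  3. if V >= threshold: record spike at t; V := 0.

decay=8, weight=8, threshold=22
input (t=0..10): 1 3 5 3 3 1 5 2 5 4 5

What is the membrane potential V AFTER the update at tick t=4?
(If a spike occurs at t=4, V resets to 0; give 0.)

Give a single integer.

Answer: 0

Derivation:
t=0: input=1 -> V=8
t=1: input=3 -> V=0 FIRE
t=2: input=5 -> V=0 FIRE
t=3: input=3 -> V=0 FIRE
t=4: input=3 -> V=0 FIRE
t=5: input=1 -> V=8
t=6: input=5 -> V=0 FIRE
t=7: input=2 -> V=16
t=8: input=5 -> V=0 FIRE
t=9: input=4 -> V=0 FIRE
t=10: input=5 -> V=0 FIRE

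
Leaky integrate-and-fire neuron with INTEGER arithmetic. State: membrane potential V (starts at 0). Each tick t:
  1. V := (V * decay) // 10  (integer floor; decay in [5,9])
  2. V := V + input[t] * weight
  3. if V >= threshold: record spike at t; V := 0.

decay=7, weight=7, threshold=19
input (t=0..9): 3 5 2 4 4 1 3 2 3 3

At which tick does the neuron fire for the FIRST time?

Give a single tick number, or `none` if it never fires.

t=0: input=3 -> V=0 FIRE
t=1: input=5 -> V=0 FIRE
t=2: input=2 -> V=14
t=3: input=4 -> V=0 FIRE
t=4: input=4 -> V=0 FIRE
t=5: input=1 -> V=7
t=6: input=3 -> V=0 FIRE
t=7: input=2 -> V=14
t=8: input=3 -> V=0 FIRE
t=9: input=3 -> V=0 FIRE

Answer: 0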